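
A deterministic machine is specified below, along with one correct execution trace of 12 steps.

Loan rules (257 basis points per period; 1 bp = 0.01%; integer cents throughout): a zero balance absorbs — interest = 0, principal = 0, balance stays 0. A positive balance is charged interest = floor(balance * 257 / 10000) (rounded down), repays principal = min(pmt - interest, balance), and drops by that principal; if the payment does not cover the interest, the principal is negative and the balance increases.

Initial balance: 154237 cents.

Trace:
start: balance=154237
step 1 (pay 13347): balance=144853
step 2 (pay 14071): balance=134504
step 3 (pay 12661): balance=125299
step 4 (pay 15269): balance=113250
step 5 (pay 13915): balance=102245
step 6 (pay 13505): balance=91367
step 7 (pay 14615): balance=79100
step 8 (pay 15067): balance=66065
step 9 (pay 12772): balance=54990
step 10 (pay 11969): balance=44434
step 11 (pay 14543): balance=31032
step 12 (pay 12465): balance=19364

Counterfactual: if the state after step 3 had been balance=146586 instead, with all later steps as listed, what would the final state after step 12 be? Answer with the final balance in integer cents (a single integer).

state after step 3 := balance=146586
step 4 (pay 15269): balance=135084
step 5 (pay 13915): balance=124640
step 6 (pay 13505): balance=114338
step 7 (pay 14615): balance=102661
step 8 (pay 15067): balance=90232
step 9 (pay 12772): balance=79778
step 10 (pay 11969): balance=69859
step 11 (pay 14543): balance=57111
step 12 (pay 12465): balance=46113

46113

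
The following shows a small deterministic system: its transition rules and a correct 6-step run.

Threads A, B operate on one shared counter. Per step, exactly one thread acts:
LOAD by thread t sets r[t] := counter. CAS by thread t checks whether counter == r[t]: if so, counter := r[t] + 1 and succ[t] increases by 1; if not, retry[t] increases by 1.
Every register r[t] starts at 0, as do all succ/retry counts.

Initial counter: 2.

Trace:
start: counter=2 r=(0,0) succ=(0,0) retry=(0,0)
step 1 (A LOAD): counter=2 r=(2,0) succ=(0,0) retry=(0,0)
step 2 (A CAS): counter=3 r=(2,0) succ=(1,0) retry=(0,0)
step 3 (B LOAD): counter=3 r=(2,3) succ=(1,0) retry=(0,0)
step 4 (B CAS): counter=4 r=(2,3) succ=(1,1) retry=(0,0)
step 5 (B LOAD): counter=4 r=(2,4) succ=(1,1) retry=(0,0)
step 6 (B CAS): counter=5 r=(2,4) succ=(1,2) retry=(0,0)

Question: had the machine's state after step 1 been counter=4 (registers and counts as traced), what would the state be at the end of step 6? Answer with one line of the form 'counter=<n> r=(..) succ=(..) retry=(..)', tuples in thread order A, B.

counter=6 r=(2,5) succ=(0,2) retry=(1,0)

state after step 1 := counter=4 r=(2,0) succ=(0,0) retry=(0,0)
step 2 (A CAS): counter=4 r=(2,0) succ=(0,0) retry=(1,0)
step 3 (B LOAD): counter=4 r=(2,4) succ=(0,0) retry=(1,0)
step 4 (B CAS): counter=5 r=(2,4) succ=(0,1) retry=(1,0)
step 5 (B LOAD): counter=5 r=(2,5) succ=(0,1) retry=(1,0)
step 6 (B CAS): counter=6 r=(2,5) succ=(0,2) retry=(1,0)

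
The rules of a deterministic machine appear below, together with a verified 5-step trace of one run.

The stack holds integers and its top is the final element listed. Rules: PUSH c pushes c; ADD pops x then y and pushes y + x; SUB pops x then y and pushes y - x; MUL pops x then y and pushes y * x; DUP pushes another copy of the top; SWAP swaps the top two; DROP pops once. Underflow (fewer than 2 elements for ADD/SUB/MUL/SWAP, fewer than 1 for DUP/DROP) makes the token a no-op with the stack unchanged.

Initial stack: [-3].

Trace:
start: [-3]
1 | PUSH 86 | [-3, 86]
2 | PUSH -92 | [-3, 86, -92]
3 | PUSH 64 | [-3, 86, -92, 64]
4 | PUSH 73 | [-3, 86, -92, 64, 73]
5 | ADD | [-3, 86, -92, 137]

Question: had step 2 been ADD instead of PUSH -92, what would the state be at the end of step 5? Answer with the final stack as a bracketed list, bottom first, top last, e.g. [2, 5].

[83, 137]

(re-executing from step 2 with the substitution; state before step 2: [-3, 86])
2 | ADD | [83]
3 | PUSH 64 | [83, 64]
4 | PUSH 73 | [83, 64, 73]
5 | ADD | [83, 137]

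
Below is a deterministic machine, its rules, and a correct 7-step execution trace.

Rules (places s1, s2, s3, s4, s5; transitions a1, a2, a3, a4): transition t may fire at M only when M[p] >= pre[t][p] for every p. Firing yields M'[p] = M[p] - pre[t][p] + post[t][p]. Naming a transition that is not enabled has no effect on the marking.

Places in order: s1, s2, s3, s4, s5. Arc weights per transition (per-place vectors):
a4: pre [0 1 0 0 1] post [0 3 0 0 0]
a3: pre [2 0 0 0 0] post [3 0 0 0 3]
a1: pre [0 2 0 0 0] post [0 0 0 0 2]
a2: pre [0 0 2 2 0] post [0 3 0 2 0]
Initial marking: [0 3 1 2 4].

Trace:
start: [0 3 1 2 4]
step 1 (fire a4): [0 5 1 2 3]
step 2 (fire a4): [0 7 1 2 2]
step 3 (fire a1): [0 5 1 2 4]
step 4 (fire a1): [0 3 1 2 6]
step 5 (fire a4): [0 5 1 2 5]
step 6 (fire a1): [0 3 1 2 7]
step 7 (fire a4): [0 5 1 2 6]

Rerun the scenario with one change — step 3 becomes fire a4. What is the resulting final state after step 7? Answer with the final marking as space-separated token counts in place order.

0 9 1 2 3

(re-executing from step 3 with the substitution; state before step 3: [0 7 1 2 2])
step 3 (fire a4): [0 9 1 2 1]
step 4 (fire a1): [0 7 1 2 3]
step 5 (fire a4): [0 9 1 2 2]
step 6 (fire a1): [0 7 1 2 4]
step 7 (fire a4): [0 9 1 2 3]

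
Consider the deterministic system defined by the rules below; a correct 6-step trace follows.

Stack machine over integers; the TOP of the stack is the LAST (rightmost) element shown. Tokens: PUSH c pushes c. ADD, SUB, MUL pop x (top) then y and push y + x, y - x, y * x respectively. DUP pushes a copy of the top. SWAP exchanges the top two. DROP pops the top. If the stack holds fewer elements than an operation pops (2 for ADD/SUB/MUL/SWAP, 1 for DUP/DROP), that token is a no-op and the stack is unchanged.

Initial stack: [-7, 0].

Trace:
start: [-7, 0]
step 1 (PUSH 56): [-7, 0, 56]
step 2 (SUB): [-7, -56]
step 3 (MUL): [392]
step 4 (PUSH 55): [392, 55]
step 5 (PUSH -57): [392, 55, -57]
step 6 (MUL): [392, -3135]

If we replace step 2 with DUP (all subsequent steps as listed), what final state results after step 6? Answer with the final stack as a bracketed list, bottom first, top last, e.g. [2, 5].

(re-executing from step 2 with the substitution; state before step 2: [-7, 0, 56])
step 2 (DUP): [-7, 0, 56, 56]
step 3 (MUL): [-7, 0, 3136]
step 4 (PUSH 55): [-7, 0, 3136, 55]
step 5 (PUSH -57): [-7, 0, 3136, 55, -57]
step 6 (MUL): [-7, 0, 3136, -3135]

[-7, 0, 3136, -3135]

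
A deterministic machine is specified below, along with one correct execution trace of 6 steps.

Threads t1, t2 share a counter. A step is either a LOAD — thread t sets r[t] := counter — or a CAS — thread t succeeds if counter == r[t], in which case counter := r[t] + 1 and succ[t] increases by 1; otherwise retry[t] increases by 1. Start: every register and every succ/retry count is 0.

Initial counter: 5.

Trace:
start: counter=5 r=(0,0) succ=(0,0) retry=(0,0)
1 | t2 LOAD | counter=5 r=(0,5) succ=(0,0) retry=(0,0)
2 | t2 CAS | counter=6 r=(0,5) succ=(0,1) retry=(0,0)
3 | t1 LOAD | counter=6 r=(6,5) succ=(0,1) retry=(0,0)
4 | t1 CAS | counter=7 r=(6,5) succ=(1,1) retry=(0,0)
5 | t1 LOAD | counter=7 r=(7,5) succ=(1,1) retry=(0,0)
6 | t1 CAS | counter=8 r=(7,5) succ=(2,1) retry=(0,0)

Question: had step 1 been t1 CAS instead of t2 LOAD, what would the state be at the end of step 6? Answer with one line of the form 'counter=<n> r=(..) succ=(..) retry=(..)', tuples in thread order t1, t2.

counter=7 r=(6,0) succ=(2,0) retry=(1,1)

(re-executing from step 1 with the substitution; state before step 1: counter=5 r=(0,0) succ=(0,0) retry=(0,0))
1 | t1 CAS | counter=5 r=(0,0) succ=(0,0) retry=(1,0)
2 | t2 CAS | counter=5 r=(0,0) succ=(0,0) retry=(1,1)
3 | t1 LOAD | counter=5 r=(5,0) succ=(0,0) retry=(1,1)
4 | t1 CAS | counter=6 r=(5,0) succ=(1,0) retry=(1,1)
5 | t1 LOAD | counter=6 r=(6,0) succ=(1,0) retry=(1,1)
6 | t1 CAS | counter=7 r=(6,0) succ=(2,0) retry=(1,1)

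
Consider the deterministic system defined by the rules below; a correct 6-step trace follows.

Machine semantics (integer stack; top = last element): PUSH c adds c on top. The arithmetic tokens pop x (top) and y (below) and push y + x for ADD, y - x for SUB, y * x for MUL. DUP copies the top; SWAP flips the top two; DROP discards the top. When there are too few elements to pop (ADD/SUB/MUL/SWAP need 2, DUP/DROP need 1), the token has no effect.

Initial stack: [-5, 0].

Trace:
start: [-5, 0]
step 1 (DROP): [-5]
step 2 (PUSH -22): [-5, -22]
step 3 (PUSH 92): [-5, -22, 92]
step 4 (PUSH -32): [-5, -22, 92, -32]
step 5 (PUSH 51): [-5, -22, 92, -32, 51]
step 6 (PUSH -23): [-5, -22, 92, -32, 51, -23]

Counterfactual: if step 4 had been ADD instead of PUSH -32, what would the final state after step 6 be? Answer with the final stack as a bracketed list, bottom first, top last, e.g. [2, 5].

(re-executing from step 4 with the substitution; state before step 4: [-5, -22, 92])
step 4 (ADD): [-5, 70]
step 5 (PUSH 51): [-5, 70, 51]
step 6 (PUSH -23): [-5, 70, 51, -23]

[-5, 70, 51, -23]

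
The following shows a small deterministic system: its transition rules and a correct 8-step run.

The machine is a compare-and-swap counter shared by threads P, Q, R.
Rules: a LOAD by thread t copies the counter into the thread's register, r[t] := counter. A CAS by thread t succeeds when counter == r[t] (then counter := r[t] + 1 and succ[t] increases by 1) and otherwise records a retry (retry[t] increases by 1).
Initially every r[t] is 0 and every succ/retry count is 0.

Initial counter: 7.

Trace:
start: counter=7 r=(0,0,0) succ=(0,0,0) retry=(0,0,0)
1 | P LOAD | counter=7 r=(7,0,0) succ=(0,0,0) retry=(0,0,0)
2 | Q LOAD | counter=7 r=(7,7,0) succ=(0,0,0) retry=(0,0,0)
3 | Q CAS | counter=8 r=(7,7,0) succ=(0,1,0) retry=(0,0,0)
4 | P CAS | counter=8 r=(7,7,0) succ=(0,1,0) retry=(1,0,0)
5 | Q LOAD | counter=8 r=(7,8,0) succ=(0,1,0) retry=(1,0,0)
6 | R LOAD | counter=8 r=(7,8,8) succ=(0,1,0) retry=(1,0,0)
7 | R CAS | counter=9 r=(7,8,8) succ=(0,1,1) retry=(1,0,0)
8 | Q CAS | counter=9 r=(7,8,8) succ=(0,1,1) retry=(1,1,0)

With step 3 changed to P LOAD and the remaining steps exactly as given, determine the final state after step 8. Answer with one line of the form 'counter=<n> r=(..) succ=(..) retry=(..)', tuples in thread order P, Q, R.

counter=9 r=(7,8,8) succ=(1,0,1) retry=(0,1,0)

(re-executing from step 3 with the substitution; state before step 3: counter=7 r=(7,7,0) succ=(0,0,0) retry=(0,0,0))
3 | P LOAD | counter=7 r=(7,7,0) succ=(0,0,0) retry=(0,0,0)
4 | P CAS | counter=8 r=(7,7,0) succ=(1,0,0) retry=(0,0,0)
5 | Q LOAD | counter=8 r=(7,8,0) succ=(1,0,0) retry=(0,0,0)
6 | R LOAD | counter=8 r=(7,8,8) succ=(1,0,0) retry=(0,0,0)
7 | R CAS | counter=9 r=(7,8,8) succ=(1,0,1) retry=(0,0,0)
8 | Q CAS | counter=9 r=(7,8,8) succ=(1,0,1) retry=(0,1,0)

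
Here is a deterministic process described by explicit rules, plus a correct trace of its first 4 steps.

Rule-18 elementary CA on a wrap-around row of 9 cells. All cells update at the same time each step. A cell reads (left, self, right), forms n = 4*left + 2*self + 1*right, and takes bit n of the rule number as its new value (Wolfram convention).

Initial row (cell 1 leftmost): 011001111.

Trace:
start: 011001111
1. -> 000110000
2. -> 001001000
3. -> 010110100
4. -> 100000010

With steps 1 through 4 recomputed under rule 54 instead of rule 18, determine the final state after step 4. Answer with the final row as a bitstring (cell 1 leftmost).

(re-executing steps 1..4 under rule 54; state before step 1: 011001111)
1. -> 100110000
2. -> 111001001
3. -> 000111110
4. -> 001000001

001000001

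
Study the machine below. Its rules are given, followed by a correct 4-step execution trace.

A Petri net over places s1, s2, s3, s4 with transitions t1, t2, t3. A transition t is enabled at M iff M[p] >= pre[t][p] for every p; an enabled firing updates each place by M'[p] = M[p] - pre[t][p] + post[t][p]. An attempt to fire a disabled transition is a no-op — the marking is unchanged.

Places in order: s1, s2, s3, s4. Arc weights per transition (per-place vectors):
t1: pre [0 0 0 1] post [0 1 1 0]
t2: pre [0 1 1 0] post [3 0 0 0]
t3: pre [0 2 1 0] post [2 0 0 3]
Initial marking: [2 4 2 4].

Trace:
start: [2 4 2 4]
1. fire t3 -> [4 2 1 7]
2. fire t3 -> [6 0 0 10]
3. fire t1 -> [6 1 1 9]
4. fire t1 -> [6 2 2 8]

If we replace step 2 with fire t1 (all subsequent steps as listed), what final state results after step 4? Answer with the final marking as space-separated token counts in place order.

4 5 4 4

(re-executing from step 2 with the substitution; state before step 2: [4 2 1 7])
2. fire t1 -> [4 3 2 6]
3. fire t1 -> [4 4 3 5]
4. fire t1 -> [4 5 4 4]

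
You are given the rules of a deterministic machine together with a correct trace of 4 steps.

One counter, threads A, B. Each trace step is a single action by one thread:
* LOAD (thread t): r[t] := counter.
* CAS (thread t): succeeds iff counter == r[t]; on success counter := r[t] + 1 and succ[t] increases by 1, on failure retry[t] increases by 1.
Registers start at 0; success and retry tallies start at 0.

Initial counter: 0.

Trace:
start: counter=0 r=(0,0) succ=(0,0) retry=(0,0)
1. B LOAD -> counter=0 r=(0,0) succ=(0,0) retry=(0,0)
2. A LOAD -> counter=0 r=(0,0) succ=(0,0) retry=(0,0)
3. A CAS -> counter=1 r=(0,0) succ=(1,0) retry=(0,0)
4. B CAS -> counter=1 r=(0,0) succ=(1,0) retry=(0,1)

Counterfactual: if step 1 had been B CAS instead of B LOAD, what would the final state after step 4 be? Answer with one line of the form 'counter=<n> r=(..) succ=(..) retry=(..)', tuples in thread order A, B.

counter=2 r=(1,0) succ=(1,1) retry=(0,1)

(re-executing from step 1 with the substitution; state before step 1: counter=0 r=(0,0) succ=(0,0) retry=(0,0))
1. B CAS -> counter=1 r=(0,0) succ=(0,1) retry=(0,0)
2. A LOAD -> counter=1 r=(1,0) succ=(0,1) retry=(0,0)
3. A CAS -> counter=2 r=(1,0) succ=(1,1) retry=(0,0)
4. B CAS -> counter=2 r=(1,0) succ=(1,1) retry=(0,1)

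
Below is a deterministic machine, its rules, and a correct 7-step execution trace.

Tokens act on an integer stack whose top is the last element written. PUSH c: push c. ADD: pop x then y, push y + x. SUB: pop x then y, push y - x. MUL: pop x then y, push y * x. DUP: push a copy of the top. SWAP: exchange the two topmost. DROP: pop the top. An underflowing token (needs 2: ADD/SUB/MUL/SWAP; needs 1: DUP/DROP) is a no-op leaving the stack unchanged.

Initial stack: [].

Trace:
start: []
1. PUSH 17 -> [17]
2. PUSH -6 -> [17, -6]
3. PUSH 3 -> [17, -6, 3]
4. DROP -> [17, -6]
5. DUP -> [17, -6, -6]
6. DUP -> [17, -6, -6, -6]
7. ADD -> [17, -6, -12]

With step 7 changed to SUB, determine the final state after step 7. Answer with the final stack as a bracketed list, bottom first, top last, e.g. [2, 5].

[17, -6, 0]

(re-executing from step 7 with the substitution; state before step 7: [17, -6, -6, -6])
7. SUB -> [17, -6, 0]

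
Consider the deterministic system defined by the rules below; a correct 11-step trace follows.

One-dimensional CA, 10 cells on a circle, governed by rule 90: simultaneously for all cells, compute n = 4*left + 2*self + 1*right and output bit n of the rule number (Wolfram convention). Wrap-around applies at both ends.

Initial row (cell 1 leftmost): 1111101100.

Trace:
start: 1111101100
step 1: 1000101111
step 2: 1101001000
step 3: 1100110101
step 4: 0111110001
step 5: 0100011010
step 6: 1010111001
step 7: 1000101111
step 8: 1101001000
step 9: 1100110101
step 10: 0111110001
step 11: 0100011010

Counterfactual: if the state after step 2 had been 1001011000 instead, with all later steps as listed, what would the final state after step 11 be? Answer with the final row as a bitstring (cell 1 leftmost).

state after step 2 := 1001011000
step 3: 0110011101
step 4: 0111110100
step 5: 1100010010
step 6: 1110101100
step 7: 1010001111
step 8: 1001011000
step 9: 0110011101
step 10: 0111110100
step 11: 1100010010

1100010010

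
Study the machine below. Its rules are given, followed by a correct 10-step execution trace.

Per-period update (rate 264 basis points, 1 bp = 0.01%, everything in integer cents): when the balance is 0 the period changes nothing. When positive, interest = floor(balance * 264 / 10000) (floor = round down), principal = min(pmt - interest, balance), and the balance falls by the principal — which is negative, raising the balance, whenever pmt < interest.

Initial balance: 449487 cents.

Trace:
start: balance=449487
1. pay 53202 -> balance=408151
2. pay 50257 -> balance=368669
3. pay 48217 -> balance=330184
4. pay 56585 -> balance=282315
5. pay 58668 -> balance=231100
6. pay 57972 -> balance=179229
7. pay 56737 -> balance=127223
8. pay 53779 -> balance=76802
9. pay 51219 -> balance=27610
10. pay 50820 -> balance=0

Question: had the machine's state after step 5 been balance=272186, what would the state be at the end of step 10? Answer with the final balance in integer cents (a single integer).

state after step 5 := balance=272186
6. pay 57972 -> balance=221399
7. pay 56737 -> balance=170506
8. pay 53779 -> balance=121228
9. pay 51219 -> balance=73209
10. pay 50820 -> balance=24321

24321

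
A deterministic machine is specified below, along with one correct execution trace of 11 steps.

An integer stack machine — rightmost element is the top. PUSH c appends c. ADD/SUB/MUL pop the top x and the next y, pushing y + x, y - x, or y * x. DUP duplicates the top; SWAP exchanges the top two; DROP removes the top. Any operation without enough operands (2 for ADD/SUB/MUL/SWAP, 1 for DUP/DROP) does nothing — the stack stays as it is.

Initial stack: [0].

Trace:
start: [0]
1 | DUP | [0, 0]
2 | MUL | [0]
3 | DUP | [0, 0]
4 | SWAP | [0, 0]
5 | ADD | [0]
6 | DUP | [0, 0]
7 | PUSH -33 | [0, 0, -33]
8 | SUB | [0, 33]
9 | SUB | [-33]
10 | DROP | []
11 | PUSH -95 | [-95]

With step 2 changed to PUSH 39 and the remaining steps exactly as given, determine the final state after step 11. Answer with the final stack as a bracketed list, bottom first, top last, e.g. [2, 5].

(re-executing from step 2 with the substitution; state before step 2: [0, 0])
2 | PUSH 39 | [0, 0, 39]
3 | DUP | [0, 0, 39, 39]
4 | SWAP | [0, 0, 39, 39]
5 | ADD | [0, 0, 78]
6 | DUP | [0, 0, 78, 78]
7 | PUSH -33 | [0, 0, 78, 78, -33]
8 | SUB | [0, 0, 78, 111]
9 | SUB | [0, 0, -33]
10 | DROP | [0, 0]
11 | PUSH -95 | [0, 0, -95]

[0, 0, -95]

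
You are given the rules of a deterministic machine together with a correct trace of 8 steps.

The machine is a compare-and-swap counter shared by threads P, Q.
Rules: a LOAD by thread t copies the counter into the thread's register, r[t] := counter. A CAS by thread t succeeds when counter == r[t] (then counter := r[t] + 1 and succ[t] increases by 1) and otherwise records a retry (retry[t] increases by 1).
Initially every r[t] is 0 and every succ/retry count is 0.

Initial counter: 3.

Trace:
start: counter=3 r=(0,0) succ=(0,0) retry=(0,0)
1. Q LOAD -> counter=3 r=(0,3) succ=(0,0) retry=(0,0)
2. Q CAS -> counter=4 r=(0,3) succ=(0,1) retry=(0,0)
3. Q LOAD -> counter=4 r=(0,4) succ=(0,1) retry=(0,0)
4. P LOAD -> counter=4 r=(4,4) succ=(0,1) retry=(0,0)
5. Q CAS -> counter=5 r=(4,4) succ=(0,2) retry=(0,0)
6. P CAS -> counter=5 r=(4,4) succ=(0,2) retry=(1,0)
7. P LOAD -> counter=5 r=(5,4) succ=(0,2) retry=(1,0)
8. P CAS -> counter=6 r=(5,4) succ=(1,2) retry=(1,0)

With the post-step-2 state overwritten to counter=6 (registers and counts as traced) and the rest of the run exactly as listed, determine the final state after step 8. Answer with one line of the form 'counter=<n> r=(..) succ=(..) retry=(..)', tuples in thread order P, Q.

state after step 2 := counter=6 r=(0,3) succ=(0,1) retry=(0,0)
3. Q LOAD -> counter=6 r=(0,6) succ=(0,1) retry=(0,0)
4. P LOAD -> counter=6 r=(6,6) succ=(0,1) retry=(0,0)
5. Q CAS -> counter=7 r=(6,6) succ=(0,2) retry=(0,0)
6. P CAS -> counter=7 r=(6,6) succ=(0,2) retry=(1,0)
7. P LOAD -> counter=7 r=(7,6) succ=(0,2) retry=(1,0)
8. P CAS -> counter=8 r=(7,6) succ=(1,2) retry=(1,0)

counter=8 r=(7,6) succ=(1,2) retry=(1,0)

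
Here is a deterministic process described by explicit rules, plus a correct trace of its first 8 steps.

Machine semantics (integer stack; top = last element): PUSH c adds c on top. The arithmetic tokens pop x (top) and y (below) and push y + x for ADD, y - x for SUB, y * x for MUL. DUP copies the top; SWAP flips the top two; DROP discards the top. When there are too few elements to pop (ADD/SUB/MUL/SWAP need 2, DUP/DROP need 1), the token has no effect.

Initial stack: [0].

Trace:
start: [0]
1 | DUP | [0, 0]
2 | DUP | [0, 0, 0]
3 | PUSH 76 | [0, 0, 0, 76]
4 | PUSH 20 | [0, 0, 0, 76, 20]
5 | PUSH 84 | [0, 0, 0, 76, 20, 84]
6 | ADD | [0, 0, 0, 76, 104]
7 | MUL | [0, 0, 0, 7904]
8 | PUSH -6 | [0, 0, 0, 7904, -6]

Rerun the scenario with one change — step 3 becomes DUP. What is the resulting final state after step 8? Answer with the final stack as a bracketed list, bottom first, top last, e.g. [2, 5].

[0, 0, 0, 0, -6]

(re-executing from step 3 with the substitution; state before step 3: [0, 0, 0])
3 | DUP | [0, 0, 0, 0]
4 | PUSH 20 | [0, 0, 0, 0, 20]
5 | PUSH 84 | [0, 0, 0, 0, 20, 84]
6 | ADD | [0, 0, 0, 0, 104]
7 | MUL | [0, 0, 0, 0]
8 | PUSH -6 | [0, 0, 0, 0, -6]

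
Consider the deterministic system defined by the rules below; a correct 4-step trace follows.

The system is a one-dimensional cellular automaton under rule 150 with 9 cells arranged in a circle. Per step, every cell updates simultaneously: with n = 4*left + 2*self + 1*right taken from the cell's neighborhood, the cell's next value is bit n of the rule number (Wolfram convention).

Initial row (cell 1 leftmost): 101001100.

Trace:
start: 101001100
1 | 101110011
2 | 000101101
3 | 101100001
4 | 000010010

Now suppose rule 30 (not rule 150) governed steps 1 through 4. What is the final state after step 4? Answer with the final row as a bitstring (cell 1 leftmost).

(re-executing steps 1..4 under rule 30; state before step 1: 101001100)
1 | 101111011
2 | 001000010
3 | 011100111
4 | 010011100

010011100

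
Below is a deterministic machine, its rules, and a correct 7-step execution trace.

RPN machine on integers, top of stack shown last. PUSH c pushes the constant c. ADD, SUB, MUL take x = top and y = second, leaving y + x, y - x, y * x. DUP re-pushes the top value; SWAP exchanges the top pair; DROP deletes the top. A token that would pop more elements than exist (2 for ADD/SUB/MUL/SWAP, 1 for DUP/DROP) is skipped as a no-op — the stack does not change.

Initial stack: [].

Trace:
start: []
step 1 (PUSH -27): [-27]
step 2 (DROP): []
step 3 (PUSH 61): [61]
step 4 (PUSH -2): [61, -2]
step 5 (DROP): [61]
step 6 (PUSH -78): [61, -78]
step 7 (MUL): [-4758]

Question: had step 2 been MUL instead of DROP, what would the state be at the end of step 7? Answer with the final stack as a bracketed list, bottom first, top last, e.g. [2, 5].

[-27, -4758]

(re-executing from step 2 with the substitution; state before step 2: [-27])
step 2 (MUL): [-27]
step 3 (PUSH 61): [-27, 61]
step 4 (PUSH -2): [-27, 61, -2]
step 5 (DROP): [-27, 61]
step 6 (PUSH -78): [-27, 61, -78]
step 7 (MUL): [-27, -4758]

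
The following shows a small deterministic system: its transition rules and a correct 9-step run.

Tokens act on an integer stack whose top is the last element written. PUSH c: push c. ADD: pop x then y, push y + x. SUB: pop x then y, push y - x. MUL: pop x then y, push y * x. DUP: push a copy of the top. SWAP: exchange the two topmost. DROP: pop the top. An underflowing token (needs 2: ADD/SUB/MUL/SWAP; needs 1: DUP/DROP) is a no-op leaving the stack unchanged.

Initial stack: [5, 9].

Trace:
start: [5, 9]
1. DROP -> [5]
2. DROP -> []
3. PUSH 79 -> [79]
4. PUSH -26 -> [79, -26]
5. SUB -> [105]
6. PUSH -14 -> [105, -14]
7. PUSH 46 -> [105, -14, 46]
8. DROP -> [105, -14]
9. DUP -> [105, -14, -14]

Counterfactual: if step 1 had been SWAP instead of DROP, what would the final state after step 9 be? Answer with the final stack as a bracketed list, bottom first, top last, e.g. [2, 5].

[9, 105, -14, -14]

(re-executing from step 1 with the substitution; state before step 1: [5, 9])
1. SWAP -> [9, 5]
2. DROP -> [9]
3. PUSH 79 -> [9, 79]
4. PUSH -26 -> [9, 79, -26]
5. SUB -> [9, 105]
6. PUSH -14 -> [9, 105, -14]
7. PUSH 46 -> [9, 105, -14, 46]
8. DROP -> [9, 105, -14]
9. DUP -> [9, 105, -14, -14]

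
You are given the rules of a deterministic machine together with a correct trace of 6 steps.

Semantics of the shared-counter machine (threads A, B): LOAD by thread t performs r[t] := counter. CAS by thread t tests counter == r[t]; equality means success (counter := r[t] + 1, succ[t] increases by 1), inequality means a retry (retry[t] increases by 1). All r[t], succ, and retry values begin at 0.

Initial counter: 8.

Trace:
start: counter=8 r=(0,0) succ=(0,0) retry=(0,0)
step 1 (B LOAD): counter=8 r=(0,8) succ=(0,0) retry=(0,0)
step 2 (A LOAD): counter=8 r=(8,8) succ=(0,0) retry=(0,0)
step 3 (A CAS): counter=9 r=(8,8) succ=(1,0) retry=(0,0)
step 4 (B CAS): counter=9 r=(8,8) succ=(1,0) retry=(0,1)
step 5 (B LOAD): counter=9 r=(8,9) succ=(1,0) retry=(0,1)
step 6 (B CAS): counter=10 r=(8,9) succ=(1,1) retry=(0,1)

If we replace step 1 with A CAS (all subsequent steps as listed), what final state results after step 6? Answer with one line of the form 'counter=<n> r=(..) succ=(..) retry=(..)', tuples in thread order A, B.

counter=10 r=(8,9) succ=(1,1) retry=(1,1)

(re-executing from step 1 with the substitution; state before step 1: counter=8 r=(0,0) succ=(0,0) retry=(0,0))
step 1 (A CAS): counter=8 r=(0,0) succ=(0,0) retry=(1,0)
step 2 (A LOAD): counter=8 r=(8,0) succ=(0,0) retry=(1,0)
step 3 (A CAS): counter=9 r=(8,0) succ=(1,0) retry=(1,0)
step 4 (B CAS): counter=9 r=(8,0) succ=(1,0) retry=(1,1)
step 5 (B LOAD): counter=9 r=(8,9) succ=(1,0) retry=(1,1)
step 6 (B CAS): counter=10 r=(8,9) succ=(1,1) retry=(1,1)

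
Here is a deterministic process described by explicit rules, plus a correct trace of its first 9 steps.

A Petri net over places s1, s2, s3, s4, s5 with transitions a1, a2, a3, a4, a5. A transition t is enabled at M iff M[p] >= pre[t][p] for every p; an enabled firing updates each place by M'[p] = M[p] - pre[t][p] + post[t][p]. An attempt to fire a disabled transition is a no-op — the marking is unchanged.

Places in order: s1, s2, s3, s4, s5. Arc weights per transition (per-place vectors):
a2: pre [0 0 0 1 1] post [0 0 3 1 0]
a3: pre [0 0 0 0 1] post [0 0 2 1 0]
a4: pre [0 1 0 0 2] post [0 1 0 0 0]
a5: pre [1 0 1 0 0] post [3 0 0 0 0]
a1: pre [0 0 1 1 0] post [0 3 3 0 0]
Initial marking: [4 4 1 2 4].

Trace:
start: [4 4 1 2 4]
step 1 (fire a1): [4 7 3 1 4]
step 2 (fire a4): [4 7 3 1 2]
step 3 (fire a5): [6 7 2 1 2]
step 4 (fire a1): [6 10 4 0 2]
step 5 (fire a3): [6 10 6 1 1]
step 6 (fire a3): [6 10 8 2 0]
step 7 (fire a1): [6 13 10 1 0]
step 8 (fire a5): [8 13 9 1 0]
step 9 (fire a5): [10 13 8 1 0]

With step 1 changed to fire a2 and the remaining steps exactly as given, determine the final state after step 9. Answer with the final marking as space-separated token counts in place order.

10 10 7 1 0

(re-executing from step 1 with the substitution; state before step 1: [4 4 1 2 4])
step 1 (fire a2): [4 4 4 2 3]
step 2 (fire a4): [4 4 4 2 1]
step 3 (fire a5): [6 4 3 2 1]
step 4 (fire a1): [6 7 5 1 1]
step 5 (fire a3): [6 7 7 2 0]
step 6 (fire a3): [6 7 7 2 0]
step 7 (fire a1): [6 10 9 1 0]
step 8 (fire a5): [8 10 8 1 0]
step 9 (fire a5): [10 10 7 1 0]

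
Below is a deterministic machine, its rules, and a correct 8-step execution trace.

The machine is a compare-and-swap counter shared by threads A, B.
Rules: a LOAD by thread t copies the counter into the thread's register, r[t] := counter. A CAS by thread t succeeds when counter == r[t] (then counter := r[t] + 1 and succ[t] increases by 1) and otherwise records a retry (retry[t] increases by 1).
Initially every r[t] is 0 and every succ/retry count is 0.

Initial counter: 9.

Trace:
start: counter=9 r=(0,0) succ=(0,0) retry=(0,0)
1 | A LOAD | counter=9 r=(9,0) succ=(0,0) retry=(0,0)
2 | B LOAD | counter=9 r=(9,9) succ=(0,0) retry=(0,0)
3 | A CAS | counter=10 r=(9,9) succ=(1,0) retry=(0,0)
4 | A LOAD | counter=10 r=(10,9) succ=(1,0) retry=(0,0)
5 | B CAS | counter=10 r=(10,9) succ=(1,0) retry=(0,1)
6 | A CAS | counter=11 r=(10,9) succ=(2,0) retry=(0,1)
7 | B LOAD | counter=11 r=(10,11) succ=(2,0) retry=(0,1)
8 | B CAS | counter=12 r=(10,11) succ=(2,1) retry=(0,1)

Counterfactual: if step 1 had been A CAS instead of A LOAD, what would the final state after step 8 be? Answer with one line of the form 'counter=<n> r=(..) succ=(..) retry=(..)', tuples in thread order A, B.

counter=11 r=(9,10) succ=(0,2) retry=(3,0)

(re-executing from step 1 with the substitution; state before step 1: counter=9 r=(0,0) succ=(0,0) retry=(0,0))
1 | A CAS | counter=9 r=(0,0) succ=(0,0) retry=(1,0)
2 | B LOAD | counter=9 r=(0,9) succ=(0,0) retry=(1,0)
3 | A CAS | counter=9 r=(0,9) succ=(0,0) retry=(2,0)
4 | A LOAD | counter=9 r=(9,9) succ=(0,0) retry=(2,0)
5 | B CAS | counter=10 r=(9,9) succ=(0,1) retry=(2,0)
6 | A CAS | counter=10 r=(9,9) succ=(0,1) retry=(3,0)
7 | B LOAD | counter=10 r=(9,10) succ=(0,1) retry=(3,0)
8 | B CAS | counter=11 r=(9,10) succ=(0,2) retry=(3,0)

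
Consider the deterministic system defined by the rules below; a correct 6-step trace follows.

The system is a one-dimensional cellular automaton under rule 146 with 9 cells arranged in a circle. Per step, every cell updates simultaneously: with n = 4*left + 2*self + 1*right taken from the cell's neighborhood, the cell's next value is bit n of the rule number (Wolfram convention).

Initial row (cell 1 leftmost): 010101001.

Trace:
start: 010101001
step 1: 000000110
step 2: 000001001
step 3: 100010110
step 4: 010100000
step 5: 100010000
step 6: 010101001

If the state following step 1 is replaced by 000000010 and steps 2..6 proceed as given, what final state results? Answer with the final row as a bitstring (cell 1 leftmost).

state after step 1 := 000000010
step 2: 000000101
step 3: 100001000
step 4: 010010101
step 5: 001100000
step 6: 010010000

010010000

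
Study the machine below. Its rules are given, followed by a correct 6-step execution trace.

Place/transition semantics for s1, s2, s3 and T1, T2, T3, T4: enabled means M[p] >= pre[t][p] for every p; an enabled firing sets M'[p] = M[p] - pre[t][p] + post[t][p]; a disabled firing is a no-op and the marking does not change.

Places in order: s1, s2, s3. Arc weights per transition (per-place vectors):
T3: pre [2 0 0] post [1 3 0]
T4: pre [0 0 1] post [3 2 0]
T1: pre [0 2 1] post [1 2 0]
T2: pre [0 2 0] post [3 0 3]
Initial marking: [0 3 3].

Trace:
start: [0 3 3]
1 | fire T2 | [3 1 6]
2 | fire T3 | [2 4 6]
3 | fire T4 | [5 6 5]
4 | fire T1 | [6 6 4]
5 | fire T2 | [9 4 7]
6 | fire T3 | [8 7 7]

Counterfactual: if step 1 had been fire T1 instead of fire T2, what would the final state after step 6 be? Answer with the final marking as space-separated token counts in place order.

(re-executing from step 1 with the substitution; state before step 1: [0 3 3])
1 | fire T1 | [1 3 2]
2 | fire T3 | [1 3 2]
3 | fire T4 | [4 5 1]
4 | fire T1 | [5 5 0]
5 | fire T2 | [8 3 3]
6 | fire T3 | [7 6 3]

7 6 3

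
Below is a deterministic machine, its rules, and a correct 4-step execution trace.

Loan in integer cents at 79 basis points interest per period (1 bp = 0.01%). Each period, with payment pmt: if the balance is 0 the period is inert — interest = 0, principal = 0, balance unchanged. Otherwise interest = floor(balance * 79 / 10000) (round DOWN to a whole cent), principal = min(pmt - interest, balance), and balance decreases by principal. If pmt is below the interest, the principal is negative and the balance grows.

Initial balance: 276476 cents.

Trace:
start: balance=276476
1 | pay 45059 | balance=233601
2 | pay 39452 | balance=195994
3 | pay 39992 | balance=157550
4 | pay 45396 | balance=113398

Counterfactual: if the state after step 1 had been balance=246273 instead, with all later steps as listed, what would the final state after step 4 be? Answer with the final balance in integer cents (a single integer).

state after step 1 := balance=246273
2 | pay 39452 | balance=208766
3 | pay 39992 | balance=170423
4 | pay 45396 | balance=126373

126373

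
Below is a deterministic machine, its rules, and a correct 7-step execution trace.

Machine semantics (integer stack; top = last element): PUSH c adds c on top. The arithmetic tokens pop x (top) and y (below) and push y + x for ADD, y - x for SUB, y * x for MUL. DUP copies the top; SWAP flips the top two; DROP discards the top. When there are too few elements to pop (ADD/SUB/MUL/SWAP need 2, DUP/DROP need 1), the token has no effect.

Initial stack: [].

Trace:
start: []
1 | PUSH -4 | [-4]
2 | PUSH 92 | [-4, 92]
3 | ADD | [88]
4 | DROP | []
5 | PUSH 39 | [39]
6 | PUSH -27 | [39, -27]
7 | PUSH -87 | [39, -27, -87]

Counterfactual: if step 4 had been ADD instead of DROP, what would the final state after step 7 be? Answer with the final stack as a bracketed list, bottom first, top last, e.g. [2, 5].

[88, 39, -27, -87]

(re-executing from step 4 with the substitution; state before step 4: [88])
4 | ADD | [88]
5 | PUSH 39 | [88, 39]
6 | PUSH -27 | [88, 39, -27]
7 | PUSH -87 | [88, 39, -27, -87]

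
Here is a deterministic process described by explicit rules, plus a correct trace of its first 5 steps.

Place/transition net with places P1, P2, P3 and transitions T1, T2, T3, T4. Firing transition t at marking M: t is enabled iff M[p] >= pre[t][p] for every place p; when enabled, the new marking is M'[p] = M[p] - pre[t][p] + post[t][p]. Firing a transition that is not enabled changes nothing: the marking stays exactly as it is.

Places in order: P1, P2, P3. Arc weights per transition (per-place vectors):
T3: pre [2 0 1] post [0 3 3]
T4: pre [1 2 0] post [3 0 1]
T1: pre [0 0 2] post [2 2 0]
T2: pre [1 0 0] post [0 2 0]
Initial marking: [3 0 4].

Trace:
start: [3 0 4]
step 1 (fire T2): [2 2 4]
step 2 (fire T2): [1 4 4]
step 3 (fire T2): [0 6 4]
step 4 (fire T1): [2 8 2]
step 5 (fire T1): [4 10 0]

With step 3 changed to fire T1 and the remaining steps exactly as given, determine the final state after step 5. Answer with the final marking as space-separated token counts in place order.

5 8 0

(re-executing from step 3 with the substitution; state before step 3: [1 4 4])
step 3 (fire T1): [3 6 2]
step 4 (fire T1): [5 8 0]
step 5 (fire T1): [5 8 0]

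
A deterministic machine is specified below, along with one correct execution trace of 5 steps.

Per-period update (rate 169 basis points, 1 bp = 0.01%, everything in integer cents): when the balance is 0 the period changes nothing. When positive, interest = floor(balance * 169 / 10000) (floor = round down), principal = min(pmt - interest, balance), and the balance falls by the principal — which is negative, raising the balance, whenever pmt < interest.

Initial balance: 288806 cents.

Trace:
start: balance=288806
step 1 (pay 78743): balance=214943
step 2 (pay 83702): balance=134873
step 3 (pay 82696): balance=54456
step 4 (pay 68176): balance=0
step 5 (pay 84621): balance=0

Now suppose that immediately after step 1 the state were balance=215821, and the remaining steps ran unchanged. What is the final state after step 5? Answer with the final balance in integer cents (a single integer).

state after step 1 := balance=215821
step 2 (pay 83702): balance=135766
step 3 (pay 82696): balance=55364
step 4 (pay 68176): balance=0
step 5 (pay 84621): balance=0

0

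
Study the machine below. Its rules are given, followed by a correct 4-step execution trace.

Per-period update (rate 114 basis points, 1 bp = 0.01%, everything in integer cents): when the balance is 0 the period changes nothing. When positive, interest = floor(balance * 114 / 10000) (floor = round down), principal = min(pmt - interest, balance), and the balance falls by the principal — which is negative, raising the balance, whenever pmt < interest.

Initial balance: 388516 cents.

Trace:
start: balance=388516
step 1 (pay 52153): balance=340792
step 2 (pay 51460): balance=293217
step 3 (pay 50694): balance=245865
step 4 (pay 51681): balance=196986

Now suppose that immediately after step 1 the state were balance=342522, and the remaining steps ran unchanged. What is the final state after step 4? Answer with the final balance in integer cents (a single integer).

198776

state after step 1 := balance=342522
step 2 (pay 51460): balance=294966
step 3 (pay 50694): balance=247634
step 4 (pay 51681): balance=198776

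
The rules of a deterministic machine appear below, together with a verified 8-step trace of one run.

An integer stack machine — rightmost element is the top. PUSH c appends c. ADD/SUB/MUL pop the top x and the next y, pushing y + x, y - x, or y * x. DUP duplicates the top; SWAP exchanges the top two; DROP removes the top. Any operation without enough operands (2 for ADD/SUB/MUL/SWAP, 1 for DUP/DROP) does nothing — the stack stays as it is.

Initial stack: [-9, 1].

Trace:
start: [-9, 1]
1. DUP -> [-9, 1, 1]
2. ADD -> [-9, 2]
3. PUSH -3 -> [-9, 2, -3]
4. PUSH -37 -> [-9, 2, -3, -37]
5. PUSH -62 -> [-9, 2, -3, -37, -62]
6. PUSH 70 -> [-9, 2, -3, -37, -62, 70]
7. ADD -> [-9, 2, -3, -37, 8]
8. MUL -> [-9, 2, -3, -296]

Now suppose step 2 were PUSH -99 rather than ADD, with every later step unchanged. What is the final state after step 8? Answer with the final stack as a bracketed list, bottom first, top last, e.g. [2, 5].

[-9, 1, 1, -99, -3, -296]

(re-executing from step 2 with the substitution; state before step 2: [-9, 1, 1])
2. PUSH -99 -> [-9, 1, 1, -99]
3. PUSH -3 -> [-9, 1, 1, -99, -3]
4. PUSH -37 -> [-9, 1, 1, -99, -3, -37]
5. PUSH -62 -> [-9, 1, 1, -99, -3, -37, -62]
6. PUSH 70 -> [-9, 1, 1, -99, -3, -37, -62, 70]
7. ADD -> [-9, 1, 1, -99, -3, -37, 8]
8. MUL -> [-9, 1, 1, -99, -3, -296]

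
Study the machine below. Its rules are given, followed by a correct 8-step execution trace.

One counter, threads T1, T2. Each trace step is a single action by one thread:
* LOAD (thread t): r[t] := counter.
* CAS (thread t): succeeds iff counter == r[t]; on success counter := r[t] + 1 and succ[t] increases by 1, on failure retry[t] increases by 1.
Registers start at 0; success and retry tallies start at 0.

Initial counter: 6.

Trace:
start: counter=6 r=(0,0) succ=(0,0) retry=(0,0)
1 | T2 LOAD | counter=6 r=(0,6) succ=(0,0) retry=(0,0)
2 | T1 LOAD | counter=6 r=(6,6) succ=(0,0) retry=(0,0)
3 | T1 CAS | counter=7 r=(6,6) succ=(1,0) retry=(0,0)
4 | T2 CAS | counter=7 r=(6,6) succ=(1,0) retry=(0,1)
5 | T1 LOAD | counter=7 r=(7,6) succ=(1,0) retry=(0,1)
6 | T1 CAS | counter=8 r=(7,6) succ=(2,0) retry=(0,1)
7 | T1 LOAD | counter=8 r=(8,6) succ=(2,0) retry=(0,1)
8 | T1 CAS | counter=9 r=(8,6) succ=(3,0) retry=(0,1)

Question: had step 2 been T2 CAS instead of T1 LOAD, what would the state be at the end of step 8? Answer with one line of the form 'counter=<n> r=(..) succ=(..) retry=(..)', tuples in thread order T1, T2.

(re-executing from step 2 with the substitution; state before step 2: counter=6 r=(0,6) succ=(0,0) retry=(0,0))
2 | T2 CAS | counter=7 r=(0,6) succ=(0,1) retry=(0,0)
3 | T1 CAS | counter=7 r=(0,6) succ=(0,1) retry=(1,0)
4 | T2 CAS | counter=7 r=(0,6) succ=(0,1) retry=(1,1)
5 | T1 LOAD | counter=7 r=(7,6) succ=(0,1) retry=(1,1)
6 | T1 CAS | counter=8 r=(7,6) succ=(1,1) retry=(1,1)
7 | T1 LOAD | counter=8 r=(8,6) succ=(1,1) retry=(1,1)
8 | T1 CAS | counter=9 r=(8,6) succ=(2,1) retry=(1,1)

counter=9 r=(8,6) succ=(2,1) retry=(1,1)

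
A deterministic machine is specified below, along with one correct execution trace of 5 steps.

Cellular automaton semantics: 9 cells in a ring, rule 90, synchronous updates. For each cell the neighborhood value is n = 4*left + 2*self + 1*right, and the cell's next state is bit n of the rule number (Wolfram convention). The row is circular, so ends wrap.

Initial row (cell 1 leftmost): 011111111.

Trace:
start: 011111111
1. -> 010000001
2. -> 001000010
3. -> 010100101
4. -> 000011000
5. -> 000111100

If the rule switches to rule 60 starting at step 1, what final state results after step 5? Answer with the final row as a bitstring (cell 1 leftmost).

(re-executing steps 1..5 under rule 60; state before step 1: 011111111)
1. -> 110000000
2. -> 101000000
3. -> 111100000
4. -> 100010000
5. -> 110011000

110011000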